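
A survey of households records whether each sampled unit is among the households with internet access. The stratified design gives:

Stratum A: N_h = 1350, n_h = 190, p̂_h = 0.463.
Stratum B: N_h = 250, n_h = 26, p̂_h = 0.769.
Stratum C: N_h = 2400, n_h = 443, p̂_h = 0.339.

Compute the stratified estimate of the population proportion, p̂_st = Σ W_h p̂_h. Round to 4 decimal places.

N = 4000; stratum weights W_h = N_h/N.
p̂_st = Σ W_h p̂_h = (1350·0.463 + 250·0.769 + 2400·0.339)/4000 = 0.40773

p̂_st ≈ 0.4077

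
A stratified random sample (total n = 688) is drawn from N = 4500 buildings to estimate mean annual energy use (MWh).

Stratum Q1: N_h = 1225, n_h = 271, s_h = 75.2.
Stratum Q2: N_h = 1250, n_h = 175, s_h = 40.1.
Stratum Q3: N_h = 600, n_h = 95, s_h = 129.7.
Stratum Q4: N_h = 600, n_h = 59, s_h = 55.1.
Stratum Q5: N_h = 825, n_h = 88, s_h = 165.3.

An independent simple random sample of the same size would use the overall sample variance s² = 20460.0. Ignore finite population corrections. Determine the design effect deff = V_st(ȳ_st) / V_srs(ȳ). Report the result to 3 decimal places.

V̂(ȳ_st) = Σ W_h² s_h²/n_h, with W_h = N_h/N and N = 4500:
  stratum Q1: (1225/4500)²·75.2²/271 = 1.54637
  stratum Q2: (1250/4500)²·40.1²/175 = 0.708999
  stratum Q3: (600/4500)²·129.7²/95 = 3.14799
  stratum Q4: (600/4500)²·55.1²/59 = 0.914805
  stratum Q5: (825/4500)²·165.3²/88 = 10.4363
V_st = 16.7545
V_srs = s²/n = 20460.0/688 = 29.7384
deff = V_st / V_srs = 16.7545/29.7384 = 0.5634

deff ≈ 0.563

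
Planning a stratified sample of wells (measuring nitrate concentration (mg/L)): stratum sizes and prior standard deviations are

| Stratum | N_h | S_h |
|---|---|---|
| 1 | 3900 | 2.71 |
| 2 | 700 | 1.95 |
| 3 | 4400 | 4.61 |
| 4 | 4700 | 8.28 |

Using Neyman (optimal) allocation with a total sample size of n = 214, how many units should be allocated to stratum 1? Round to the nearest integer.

32

Neyman allocation: n_h = n · N_h S_h / Σ N_i S_i, with n = 214.
  stratum 1: N_h·S_h = 3900·2.71 = 10569.00
  stratum 2: N_h·S_h = 700·1.95 = 1365.00
  stratum 3: N_h·S_h = 4400·4.61 = 20284.00
  stratum 4: N_h·S_h = 4700·8.28 = 38916.00
Σ N_h S_h = 71134.00
n for stratum 1 = 214·10569.00/71134.00 = 31.796 → 32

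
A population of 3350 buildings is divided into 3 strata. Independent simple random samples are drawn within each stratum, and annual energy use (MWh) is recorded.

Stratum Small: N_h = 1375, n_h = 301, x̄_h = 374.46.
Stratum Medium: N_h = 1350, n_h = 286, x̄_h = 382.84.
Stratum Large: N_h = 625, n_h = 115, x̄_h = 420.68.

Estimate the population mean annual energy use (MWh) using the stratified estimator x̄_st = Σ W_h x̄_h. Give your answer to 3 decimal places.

x̄_st ≈ 386.460

N = Σ N_h = 3350. Stratum weights W_h = N_h/N.
x̄_st = (1375·374.46 + 1350·382.84 + 625·420.68) / 3350 = 386.46015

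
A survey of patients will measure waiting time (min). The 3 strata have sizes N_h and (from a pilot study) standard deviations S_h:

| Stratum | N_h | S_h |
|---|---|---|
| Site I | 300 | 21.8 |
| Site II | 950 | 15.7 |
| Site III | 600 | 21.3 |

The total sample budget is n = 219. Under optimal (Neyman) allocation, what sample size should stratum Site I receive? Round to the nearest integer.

42

Neyman allocation: n_h = n · N_h S_h / Σ N_i S_i, with n = 219.
  stratum Site I: N_h·S_h = 300·21.8 = 6540.00
  stratum Site II: N_h·S_h = 950·15.7 = 14915.00
  stratum Site III: N_h·S_h = 600·21.3 = 12780.00
Σ N_h S_h = 34235.00
n for stratum Site I = 219·6540.00/34235.00 = 41.836 → 42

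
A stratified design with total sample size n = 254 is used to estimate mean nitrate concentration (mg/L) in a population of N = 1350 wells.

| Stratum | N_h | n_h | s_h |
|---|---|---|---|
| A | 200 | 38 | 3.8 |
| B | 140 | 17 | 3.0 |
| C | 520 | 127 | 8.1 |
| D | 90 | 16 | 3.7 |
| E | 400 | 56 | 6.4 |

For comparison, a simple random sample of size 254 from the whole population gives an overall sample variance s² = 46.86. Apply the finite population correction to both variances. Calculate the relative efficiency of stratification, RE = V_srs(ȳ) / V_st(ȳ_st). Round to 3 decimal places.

RE ≈ 1.170

V̂(ȳ_st) = Σ W_h² (1 − n_h/N_h) s_h²/n_h, with W_h = N_h/N and N = 1350:
  stratum A: (200/1350)²·(1 − 38/200)·3.8²/38 = 0.00675556
  stratum B: (140/1350)²·(1 − 17/140)·3.0²/17 = 0.00500218
  stratum C: (520/1350)²·(1 − 127/520)·8.1²/127 = 0.0579288
  stratum D: (90/1350)²·(1 − 16/90)·3.7²/16 = 0.00312673
  stratum E: (400/1350)²·(1 − 56/400)·6.4²/56 = 0.0552234
V_st = 0.128037
V_srs = (1 − 254/1350)·46.86/254 = 0.149777
Relative efficiency = V_srs / V_st = 0.149777/0.128037 = 1.1698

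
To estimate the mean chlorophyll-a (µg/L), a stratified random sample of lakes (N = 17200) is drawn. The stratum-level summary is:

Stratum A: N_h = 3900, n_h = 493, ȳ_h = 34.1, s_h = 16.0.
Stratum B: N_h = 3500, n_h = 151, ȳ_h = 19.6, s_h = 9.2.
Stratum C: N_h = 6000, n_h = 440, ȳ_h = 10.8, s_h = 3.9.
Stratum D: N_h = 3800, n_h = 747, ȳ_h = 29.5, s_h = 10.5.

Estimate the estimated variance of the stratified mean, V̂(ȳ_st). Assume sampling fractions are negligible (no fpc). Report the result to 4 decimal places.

V̂(ȳ_st) ≈ 0.0613

V̂(ȳ_st) = Σ W_h² s_h²/n_h, with W_h = N_h/N and N = 17200:
  stratum A: (3900/17200)²·16.0²/493 = 0.0266972
  stratum B: (3500/17200)²·9.2²/151 = 0.0232101
  stratum C: (6000/17200)²·3.9²/440 = 0.00420651
  stratum D: (3800/17200)²·10.5²/747 = 0.00720391
V̂(ȳ_st) = 0.0613177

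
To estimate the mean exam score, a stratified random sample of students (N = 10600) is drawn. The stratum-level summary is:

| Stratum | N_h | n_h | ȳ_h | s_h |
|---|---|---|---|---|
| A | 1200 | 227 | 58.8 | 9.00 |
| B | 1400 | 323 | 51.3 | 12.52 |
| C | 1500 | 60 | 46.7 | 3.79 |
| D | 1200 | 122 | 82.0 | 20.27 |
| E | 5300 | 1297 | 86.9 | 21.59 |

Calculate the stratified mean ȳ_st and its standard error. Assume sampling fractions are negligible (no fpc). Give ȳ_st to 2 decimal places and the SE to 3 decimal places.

ȳ_st = Σ W_h ȳ_h = (1200·58.8 + 1400·51.3 + 1500·46.7 + 1200·82.0 + 5300·86.9)/10600 = 72.77358
V̂(ȳ_st) = Σ W_h² s_h²/n_h, with W_h = N_h/N and N = 10600:
  stratum A: (1200/10600)²·9.00²/227 = 0.00457309
  stratum B: (1400/10600)²·12.52²/323 = 0.00846546
  stratum C: (1500/10600)²·3.79²/60 = 0.004794
  stratum D: (1200/10600)²·20.27²/122 = 0.0431617
  stratum E: (5300/10600)²·21.59²/1297 = 0.0898474
V̂(ȳ_st) = 0.150842
SE(ȳ_st) = √0.150842 = 0.388383

ȳ_st ≈ 72.77, SE ≈ 0.388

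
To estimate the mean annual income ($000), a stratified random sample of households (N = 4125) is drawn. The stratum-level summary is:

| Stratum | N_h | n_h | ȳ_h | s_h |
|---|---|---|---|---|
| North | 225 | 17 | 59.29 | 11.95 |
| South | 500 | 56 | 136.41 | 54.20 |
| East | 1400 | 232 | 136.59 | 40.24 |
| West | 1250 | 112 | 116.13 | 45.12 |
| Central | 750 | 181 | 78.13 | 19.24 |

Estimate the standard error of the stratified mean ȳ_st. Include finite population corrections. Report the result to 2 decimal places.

V̂(ȳ_st) = Σ W_h² (1 − n_h/N_h) s_h²/n_h, with W_h = N_h/N and N = 4125:
  stratum North: (225/4125)²·(1 − 17/225)·11.95²/17 = 0.0231039
  stratum South: (500/4125)²·(1 − 56/500)·54.20²/56 = 0.684409
  stratum East: (1400/4125)²·(1 − 232/1400)·40.24²/232 = 0.670735
  stratum West: (1250/4125)²·(1 − 112/1250)·45.12²/112 = 1.51958
  stratum Central: (750/4125)²·(1 − 181/750)·19.24²/181 = 0.0512929
V̂(ȳ_st) = 2.94912
SE(ȳ_st) = √2.94912 = 1.7173

SE(ȳ_st) ≈ 1.72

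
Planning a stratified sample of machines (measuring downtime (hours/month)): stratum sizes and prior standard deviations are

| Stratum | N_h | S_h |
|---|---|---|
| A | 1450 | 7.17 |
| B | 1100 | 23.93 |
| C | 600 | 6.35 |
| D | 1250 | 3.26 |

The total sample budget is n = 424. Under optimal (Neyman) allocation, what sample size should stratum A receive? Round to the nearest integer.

99

Neyman allocation: n_h = n · N_h S_h / Σ N_i S_i, with n = 424.
  stratum A: N_h·S_h = 1450·7.17 = 10396.50
  stratum B: N_h·S_h = 1100·23.93 = 26323.00
  stratum C: N_h·S_h = 600·6.35 = 3810.00
  stratum D: N_h·S_h = 1250·3.26 = 4075.00
Σ N_h S_h = 44604.50
n for stratum A = 424·10396.50/44604.50 = 98.827 → 99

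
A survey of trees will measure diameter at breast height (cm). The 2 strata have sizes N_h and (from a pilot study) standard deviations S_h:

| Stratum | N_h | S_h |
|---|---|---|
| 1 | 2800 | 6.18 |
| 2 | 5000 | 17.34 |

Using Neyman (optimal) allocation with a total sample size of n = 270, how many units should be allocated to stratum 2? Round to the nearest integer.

Neyman allocation: n_h = n · N_h S_h / Σ N_i S_i, with n = 270.
  stratum 1: N_h·S_h = 2800·6.18 = 17304.00
  stratum 2: N_h·S_h = 5000·17.34 = 86700.00
Σ N_h S_h = 104004.00
n for stratum 2 = 270·86700.00/104004.00 = 225.078 → 225

225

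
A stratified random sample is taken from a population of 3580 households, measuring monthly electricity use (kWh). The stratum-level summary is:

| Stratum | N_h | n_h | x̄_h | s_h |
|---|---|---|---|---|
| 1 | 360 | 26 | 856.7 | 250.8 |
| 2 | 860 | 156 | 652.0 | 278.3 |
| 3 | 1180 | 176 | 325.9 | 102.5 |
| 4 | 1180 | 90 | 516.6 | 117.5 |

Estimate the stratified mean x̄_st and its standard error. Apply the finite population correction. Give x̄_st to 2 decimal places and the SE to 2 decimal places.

x̄_st = Σ W_h x̄_h = (360·856.7 + 860·652.0 + 1180·325.9 + 1180·516.6)/3580 = 520.46983
V̂(x̄_st) = Σ W_h² (1 − n_h/N_h) s_h²/n_h, with W_h = N_h/N and N = 3580:
  stratum 1: (360/3580)²·(1 − 26/360)·250.8²/26 = 22.6968
  stratum 2: (860/3580)²·(1 − 156/860)·278.3²/156 = 23.4535
  stratum 3: (1180/3580)²·(1 − 176/1180)·102.5²/176 = 5.51804
  stratum 4: (1180/3580)²·(1 − 90/1180)·117.5²/90 = 15.3949
V̂(x̄_st) = 67.0632
SE(x̄_st) = √67.0632 = 8.18921

x̄_st ≈ 520.47, SE ≈ 8.19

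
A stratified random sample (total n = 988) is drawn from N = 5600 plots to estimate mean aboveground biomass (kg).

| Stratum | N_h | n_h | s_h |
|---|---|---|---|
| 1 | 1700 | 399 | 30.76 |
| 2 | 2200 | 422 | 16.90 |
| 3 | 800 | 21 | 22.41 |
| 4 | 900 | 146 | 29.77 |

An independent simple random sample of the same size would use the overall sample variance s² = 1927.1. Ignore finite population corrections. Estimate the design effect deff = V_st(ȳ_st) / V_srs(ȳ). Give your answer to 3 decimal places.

deff ≈ 0.496

V̂(ȳ_st) = Σ W_h² s_h²/n_h, with W_h = N_h/N and N = 5600:
  stratum 1: (1700/5600)²·30.76²/399 = 0.218535
  stratum 2: (2200/5600)²·16.90²/422 = 0.104455
  stratum 3: (800/5600)²·22.41²/21 = 0.488055
  stratum 4: (900/5600)²·29.77²/146 = 0.156788
V_st = 0.967833
V_srs = s²/n = 1927.1/988 = 1.95051
deff = V_st / V_srs = 0.967833/1.95051 = 0.4962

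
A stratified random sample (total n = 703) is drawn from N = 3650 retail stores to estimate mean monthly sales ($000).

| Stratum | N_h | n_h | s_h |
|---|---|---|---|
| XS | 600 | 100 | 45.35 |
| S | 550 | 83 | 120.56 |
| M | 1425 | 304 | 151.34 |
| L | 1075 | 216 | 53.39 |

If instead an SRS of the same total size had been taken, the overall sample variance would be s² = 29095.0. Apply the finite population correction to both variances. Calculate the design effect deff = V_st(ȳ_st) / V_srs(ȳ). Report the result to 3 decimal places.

V̂(ȳ_st) = Σ W_h² (1 − n_h/N_h) s_h²/n_h, with W_h = N_h/N and N = 3650:
  stratum XS: (600/3650)²·(1 − 100/600)·45.35²/100 = 0.463116
  stratum S: (550/3650)²·(1 − 83/550)·120.56²/83 = 3.37615
  stratum M: (1425/3650)²·(1 − 304/1425)·151.34²/304 = 9.03376
  stratum L: (1075/3650)²·(1 − 216/1075)·53.39²/216 = 0.914707
V_st = 13.7877
V_srs = (1 − 703/3650)·29095.0/703 = 33.4157
deff = V_st / V_srs = 13.7877/33.4157 = 0.4126

deff ≈ 0.413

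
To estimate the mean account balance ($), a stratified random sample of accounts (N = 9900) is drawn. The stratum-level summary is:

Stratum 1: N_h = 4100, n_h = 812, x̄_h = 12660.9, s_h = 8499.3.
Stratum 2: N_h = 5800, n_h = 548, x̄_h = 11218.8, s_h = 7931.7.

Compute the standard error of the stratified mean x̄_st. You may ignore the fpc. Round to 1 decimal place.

SE(x̄_st) ≈ 233.8

V̂(x̄_st) = Σ W_h² s_h²/n_h, with W_h = N_h/N and N = 9900:
  stratum 1: (4100/9900)²·8499.3²/812 = 15258.4
  stratum 2: (5800/9900)²·7931.7²/548 = 39403.8
V̂(x̄_st) = 54662.1
SE(x̄_st) = √54662.1 = 233.799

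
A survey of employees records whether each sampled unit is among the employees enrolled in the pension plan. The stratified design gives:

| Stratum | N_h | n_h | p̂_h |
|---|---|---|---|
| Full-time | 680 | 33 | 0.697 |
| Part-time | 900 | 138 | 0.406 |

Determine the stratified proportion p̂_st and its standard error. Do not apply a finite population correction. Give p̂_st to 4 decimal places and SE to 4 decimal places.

N = 1580; stratum weights W_h = N_h/N.
p̂_st = Σ W_h p̂_h = (680·0.697 + 900·0.406)/1580 = 0.53124
V̂(p̂_st) = Σ W_h² p̂_h(1−p̂_h)/(n_h−1):
  stratum Full-time: (680/1580)²·0.697·0.303/32 = 0.00122244
  stratum Part-time: (900/1580)²·0.406·0.594/137 = 0.000571167
V̂(p̂_st) = 0.00179361; SE = √V̂ = 0.042351

p̂_st ≈ 0.5312, SE ≈ 0.0424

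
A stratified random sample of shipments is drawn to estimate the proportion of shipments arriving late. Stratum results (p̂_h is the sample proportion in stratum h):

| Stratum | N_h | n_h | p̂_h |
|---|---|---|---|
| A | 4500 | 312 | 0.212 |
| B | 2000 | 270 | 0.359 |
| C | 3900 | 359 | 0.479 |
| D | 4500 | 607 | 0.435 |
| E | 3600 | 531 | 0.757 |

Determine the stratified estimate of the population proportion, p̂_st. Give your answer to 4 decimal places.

N = 18500; stratum weights W_h = N_h/N.
p̂_st = Σ W_h p̂_h = (4500·0.212 + 2000·0.359 + 3900·0.479 + 4500·0.435 + 3600·0.757)/18500 = 0.44448

p̂_st ≈ 0.4445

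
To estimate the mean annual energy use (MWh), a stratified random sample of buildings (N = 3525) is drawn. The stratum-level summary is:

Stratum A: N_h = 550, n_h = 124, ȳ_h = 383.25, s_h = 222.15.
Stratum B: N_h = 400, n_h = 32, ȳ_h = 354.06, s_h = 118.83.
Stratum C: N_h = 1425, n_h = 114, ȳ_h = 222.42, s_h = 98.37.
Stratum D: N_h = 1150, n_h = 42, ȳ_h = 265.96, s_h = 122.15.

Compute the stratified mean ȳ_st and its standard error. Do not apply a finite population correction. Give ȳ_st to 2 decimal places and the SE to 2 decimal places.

ȳ_st = Σ W_h ȳ_h = (550·383.25 + 400·354.06 + 1425·222.42 + 1150·265.96)/3525 = 276.65645
V̂(ȳ_st) = Σ W_h² s_h²/n_h, with W_h = N_h/N and N = 3525:
  stratum A: (550/3525)²·222.15²/124 = 9.68898
  stratum B: (400/3525)²·118.83²/32 = 5.68204
  stratum C: (1425/3525)²·98.37²/114 = 13.8718
  stratum D: (1150/3525)²·122.15²/42 = 37.8107
V̂(ȳ_st) = 67.0535
SE(ȳ_st) = √67.0535 = 8.18862

ȳ_st ≈ 276.66, SE ≈ 8.19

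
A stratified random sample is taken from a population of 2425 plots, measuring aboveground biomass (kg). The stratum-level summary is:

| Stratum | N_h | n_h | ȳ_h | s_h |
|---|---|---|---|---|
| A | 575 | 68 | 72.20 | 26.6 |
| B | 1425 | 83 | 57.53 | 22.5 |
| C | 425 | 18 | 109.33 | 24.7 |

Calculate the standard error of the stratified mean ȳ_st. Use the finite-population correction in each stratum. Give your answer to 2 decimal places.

V̂(ȳ_st) = Σ W_h² (1 − n_h/N_h) s_h²/n_h, with W_h = N_h/N and N = 2425:
  stratum A: (575/2425)²·(1 − 68/575)·26.6²/68 = 0.51583
  stratum B: (1425/2425)²·(1 − 83/1425)·22.5²/83 = 1.98349
  stratum C: (425/2425)²·(1 − 18/425)·24.7²/18 = 0.996968
V̂(ȳ_st) = 3.49629
SE(ȳ_st) = √3.49629 = 1.86984

SE(ȳ_st) ≈ 1.87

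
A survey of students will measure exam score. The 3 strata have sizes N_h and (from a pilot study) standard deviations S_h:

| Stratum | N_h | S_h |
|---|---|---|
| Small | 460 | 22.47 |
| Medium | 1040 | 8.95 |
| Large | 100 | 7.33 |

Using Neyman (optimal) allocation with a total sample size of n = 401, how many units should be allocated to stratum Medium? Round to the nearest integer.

Neyman allocation: n_h = n · N_h S_h / Σ N_i S_i, with n = 401.
  stratum Small: N_h·S_h = 460·22.47 = 10336.20
  stratum Medium: N_h·S_h = 1040·8.95 = 9308.00
  stratum Large: N_h·S_h = 100·7.33 = 733.00
Σ N_h S_h = 20377.20
n for stratum Medium = 401·9308.00/20377.20 = 183.171 → 183

183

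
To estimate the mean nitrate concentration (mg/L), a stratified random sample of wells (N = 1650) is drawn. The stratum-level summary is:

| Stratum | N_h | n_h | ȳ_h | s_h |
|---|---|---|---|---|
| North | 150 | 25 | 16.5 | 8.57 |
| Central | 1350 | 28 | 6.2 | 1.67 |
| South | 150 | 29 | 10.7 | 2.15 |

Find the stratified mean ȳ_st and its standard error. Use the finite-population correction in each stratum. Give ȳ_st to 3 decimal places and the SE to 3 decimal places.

ȳ_st ≈ 7.545, SE ≈ 0.294

ȳ_st = Σ W_h ȳ_h = (150·16.5 + 1350·6.2 + 150·10.7)/1650 = 7.54545
V̂(ȳ_st) = Σ W_h² (1 − n_h/N_h) s_h²/n_h, with W_h = N_h/N and N = 1650:
  stratum North: (150/1650)²·(1 − 25/150)·8.57²/25 = 0.0202328
  stratum Central: (1350/1650)²·(1 − 28/1350)·1.67²/28 = 0.0652938
  stratum South: (150/1650)²·(1 − 29/150)·2.15²/29 = 0.00106264
V̂(ȳ_st) = 0.0865892
SE(ȳ_st) = √0.0865892 = 0.294261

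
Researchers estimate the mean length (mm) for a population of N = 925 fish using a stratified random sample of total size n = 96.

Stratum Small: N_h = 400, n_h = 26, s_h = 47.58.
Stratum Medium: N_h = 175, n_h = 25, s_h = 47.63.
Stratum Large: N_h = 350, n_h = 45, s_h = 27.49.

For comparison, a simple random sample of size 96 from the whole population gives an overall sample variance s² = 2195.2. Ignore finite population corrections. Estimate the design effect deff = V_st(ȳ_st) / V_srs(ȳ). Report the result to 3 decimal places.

deff ≈ 0.959

V̂(ȳ_st) = Σ W_h² s_h²/n_h, with W_h = N_h/N and N = 925:
  stratum Small: (400/925)²·47.58²/26 = 16.2822
  stratum Medium: (175/925)²·47.63²/25 = 3.24798
  stratum Large: (350/925)²·27.49²/45 = 2.40431
V_st = 21.9344
V_srs = s²/n = 2195.2/96 = 22.8667
deff = V_st / V_srs = 21.9344/22.8667 = 0.9592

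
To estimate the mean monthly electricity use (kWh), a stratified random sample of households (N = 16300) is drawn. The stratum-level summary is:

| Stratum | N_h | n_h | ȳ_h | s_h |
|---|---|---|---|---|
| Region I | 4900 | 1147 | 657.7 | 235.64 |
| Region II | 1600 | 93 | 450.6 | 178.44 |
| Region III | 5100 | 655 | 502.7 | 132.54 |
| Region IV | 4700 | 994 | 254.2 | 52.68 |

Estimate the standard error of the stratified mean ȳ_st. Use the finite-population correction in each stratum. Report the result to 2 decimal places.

SE(ȳ_st) ≈ 2.99

V̂(ȳ_st) = Σ W_h² (1 − n_h/N_h) s_h²/n_h, with W_h = N_h/N and N = 16300:
  stratum Region I: (4900/16300)²·(1 − 1147/4900)·235.64²/1147 = 3.35069
  stratum Region II: (1600/16300)²·(1 − 93/1600)·178.44²/93 = 3.10713
  stratum Region III: (5100/16300)²·(1 − 655/5100)·132.54²/655 = 2.28833
  stratum Region IV: (4700/16300)²·(1 − 994/4700)·52.68²/994 = 0.183035
V̂(ȳ_st) = 8.92919
SE(ȳ_st) = √8.92919 = 2.98817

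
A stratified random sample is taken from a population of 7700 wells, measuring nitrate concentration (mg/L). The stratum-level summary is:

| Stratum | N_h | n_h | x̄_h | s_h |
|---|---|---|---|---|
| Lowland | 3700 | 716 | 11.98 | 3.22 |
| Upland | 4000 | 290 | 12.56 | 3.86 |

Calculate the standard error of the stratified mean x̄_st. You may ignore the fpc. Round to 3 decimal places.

SE(x̄_st) ≈ 0.131

V̂(x̄_st) = Σ W_h² s_h²/n_h, with W_h = N_h/N and N = 7700:
  stratum Lowland: (3700/7700)²·3.22²/716 = 0.00334365
  stratum Upland: (4000/7700)²·3.86²/290 = 0.0138648
V̂(x̄_st) = 0.0172085
SE(x̄_st) = √0.0172085 = 0.131181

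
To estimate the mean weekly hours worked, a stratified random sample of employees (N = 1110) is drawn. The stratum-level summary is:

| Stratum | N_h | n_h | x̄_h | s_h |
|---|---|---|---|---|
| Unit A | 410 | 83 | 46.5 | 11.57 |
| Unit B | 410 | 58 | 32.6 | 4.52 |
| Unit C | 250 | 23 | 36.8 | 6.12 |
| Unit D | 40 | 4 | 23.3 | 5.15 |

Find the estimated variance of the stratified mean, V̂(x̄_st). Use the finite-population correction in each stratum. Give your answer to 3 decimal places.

V̂(x̄_st) = Σ W_h² (1 − n_h/N_h) s_h²/n_h, with W_h = N_h/N and N = 1110:
  stratum Unit A: (410/1110)²·(1 − 83/410)·11.57²/83 = 0.175499
  stratum Unit B: (410/1110)²·(1 − 58/410)·4.52²/58 = 0.04126
  stratum Unit C: (250/1110)²·(1 − 23/250)·6.12²/23 = 0.0750058
  stratum Unit D: (40/1110)²·(1 − 4/40)·5.15²/4 = 0.00774945
V̂(x̄_st) = 0.299514

V̂(x̄_st) ≈ 0.300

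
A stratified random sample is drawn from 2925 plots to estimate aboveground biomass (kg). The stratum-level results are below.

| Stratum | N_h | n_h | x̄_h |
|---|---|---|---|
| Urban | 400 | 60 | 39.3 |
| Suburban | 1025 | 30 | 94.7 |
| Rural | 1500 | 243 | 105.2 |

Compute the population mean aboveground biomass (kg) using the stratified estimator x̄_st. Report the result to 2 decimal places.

N = Σ N_h = 2925. Stratum weights W_h = N_h/N.
x̄_st = (400·39.3 + 1025·94.7 + 1500·105.2) / 2925 = 92.5085

x̄_st ≈ 92.51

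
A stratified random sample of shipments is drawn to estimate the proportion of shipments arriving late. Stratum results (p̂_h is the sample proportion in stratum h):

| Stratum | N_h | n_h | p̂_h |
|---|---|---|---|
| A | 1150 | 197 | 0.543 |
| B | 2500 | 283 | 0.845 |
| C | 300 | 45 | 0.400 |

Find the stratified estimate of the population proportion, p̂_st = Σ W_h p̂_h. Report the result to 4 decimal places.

N = 3950; stratum weights W_h = N_h/N.
p̂_st = Σ W_h p̂_h = (1150·0.543 + 2500·0.845 + 300·0.400)/3950 = 0.72328

p̂_st ≈ 0.7233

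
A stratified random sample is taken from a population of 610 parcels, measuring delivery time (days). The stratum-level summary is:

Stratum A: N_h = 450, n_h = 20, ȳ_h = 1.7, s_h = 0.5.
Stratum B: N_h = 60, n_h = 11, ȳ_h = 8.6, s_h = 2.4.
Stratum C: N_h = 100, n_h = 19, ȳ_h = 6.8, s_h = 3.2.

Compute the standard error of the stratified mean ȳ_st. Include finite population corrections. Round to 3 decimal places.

SE(ȳ_st) ≈ 0.150

V̂(ȳ_st) = Σ W_h² (1 − n_h/N_h) s_h²/n_h, with W_h = N_h/N and N = 610:
  stratum A: (450/610)²·(1 − 20/450)·0.5²/20 = 0.00650027
  stratum B: (60/610)²·(1 − 11/60)·2.4²/11 = 0.0041373
  stratum C: (100/610)²·(1 − 19/100)·3.2²/19 = 0.011732
V̂(ȳ_st) = 0.0223696
SE(ȳ_st) = √0.0223696 = 0.149565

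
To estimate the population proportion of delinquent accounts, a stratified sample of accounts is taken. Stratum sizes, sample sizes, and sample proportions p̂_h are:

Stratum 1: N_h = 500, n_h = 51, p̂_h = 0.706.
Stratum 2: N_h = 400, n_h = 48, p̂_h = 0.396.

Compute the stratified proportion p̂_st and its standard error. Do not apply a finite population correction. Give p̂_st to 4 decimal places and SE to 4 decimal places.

p̂_st ≈ 0.5682, SE ≈ 0.0478

N = 900; stratum weights W_h = N_h/N.
p̂_st = Σ W_h p̂_h = (500·0.706 + 400·0.396)/900 = 0.56822
V̂(p̂_st) = Σ W_h² p̂_h(1−p̂_h)/(n_h−1):
  stratum 1: (500/900)²·0.706·0.294/50 = 0.00128126
  stratum 2: (400/900)²·0.396·0.604/47 = 0.00100524
V̂(p̂_st) = 0.0022865; SE = √V̂ = 0.0478173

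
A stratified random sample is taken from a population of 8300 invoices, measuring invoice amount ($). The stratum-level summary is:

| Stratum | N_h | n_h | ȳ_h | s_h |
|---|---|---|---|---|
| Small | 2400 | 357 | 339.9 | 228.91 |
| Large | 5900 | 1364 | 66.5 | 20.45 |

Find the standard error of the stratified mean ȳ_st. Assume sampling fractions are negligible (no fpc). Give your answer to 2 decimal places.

V̂(ȳ_st) = Σ W_h² s_h²/n_h, with W_h = N_h/N and N = 8300:
  stratum Small: (2400/8300)²·228.91²/357 = 12.2723
  stratum Large: (5900/8300)²·20.45²/1364 = 0.154924
V̂(ȳ_st) = 12.4273
SE(ȳ_st) = √12.4273 = 3.52523

SE(ȳ_st) ≈ 3.53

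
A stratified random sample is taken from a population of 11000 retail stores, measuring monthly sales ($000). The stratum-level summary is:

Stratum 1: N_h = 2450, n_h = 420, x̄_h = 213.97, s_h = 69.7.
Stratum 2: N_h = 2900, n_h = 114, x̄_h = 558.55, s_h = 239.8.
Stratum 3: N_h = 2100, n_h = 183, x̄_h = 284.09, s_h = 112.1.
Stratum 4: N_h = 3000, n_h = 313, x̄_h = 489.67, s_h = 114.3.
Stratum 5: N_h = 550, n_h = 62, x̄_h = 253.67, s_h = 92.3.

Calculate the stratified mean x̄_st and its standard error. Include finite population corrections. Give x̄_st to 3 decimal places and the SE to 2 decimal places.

x̄_st = Σ W_h x̄_h = (2450·213.97 + 2900·558.55 + 2100·284.09 + 3000·489.67 + 550·253.67)/11000 = 395.37627
V̂(x̄_st) = Σ W_h² (1 − n_h/N_h) s_h²/n_h, with W_h = N_h/N and N = 11000:
  stratum 1: (2450/11000)²·(1 − 420/2450)·69.7²/420 = 0.475437
  stratum 2: (2900/11000)²·(1 − 114/2900)·239.8²/114 = 33.6812
  stratum 3: (2100/11000)²·(1 − 183/2100)·112.1²/183 = 2.28463
  stratum 4: (3000/11000)²·(1 − 313/3000)·114.3²/313 = 2.78068
  stratum 5: (550/11000)²·(1 − 62/550)·92.3²/62 = 0.304796
V̂(x̄_st) = 39.5267
SE(x̄_st) = √39.5267 = 6.28703

x̄_st ≈ 395.376, SE ≈ 6.29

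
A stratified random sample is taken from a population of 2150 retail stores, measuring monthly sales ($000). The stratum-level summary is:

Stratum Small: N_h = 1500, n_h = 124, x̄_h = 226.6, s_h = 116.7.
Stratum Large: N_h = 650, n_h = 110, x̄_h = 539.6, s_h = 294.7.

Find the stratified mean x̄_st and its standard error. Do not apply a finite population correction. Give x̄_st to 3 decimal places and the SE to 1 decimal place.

x̄_st ≈ 321.228, SE ≈ 11.2

x̄_st = Σ W_h x̄_h = (1500·226.6 + 650·539.6)/2150 = 321.22791
V̂(x̄_st) = Σ W_h² s_h²/n_h, with W_h = N_h/N and N = 2150:
  stratum Small: (1500/2150)²·116.7²/124 = 53.4596
  stratum Large: (650/2150)²·294.7²/110 = 72.1635
V̂(x̄_st) = 125.623
SE(x̄_st) = √125.623 = 11.2082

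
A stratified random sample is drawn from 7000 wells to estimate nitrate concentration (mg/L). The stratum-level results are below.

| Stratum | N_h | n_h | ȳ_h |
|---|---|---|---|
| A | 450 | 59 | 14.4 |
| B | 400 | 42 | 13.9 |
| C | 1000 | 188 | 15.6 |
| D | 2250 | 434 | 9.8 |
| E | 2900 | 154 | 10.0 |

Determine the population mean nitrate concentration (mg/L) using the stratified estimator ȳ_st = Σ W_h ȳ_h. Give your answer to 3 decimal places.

ȳ_st ≈ 11.241

N = Σ N_h = 7000. Stratum weights W_h = N_h/N.
ȳ_st = (450·14.4 + 400·13.9 + 1000·15.6 + 2250·9.8 + 2900·10.0) / 7000 = 11.24143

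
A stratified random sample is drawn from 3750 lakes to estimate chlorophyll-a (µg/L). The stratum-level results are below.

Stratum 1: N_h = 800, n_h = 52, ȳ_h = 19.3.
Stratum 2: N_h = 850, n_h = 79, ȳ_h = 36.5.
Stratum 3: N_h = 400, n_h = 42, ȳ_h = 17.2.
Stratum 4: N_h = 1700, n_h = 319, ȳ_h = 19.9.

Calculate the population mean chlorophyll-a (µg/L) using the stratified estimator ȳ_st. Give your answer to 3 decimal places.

ȳ_st ≈ 23.247

N = Σ N_h = 3750. Stratum weights W_h = N_h/N.
ȳ_st = (800·19.3 + 850·36.5 + 400·17.2 + 1700·19.9) / 3750 = 23.24667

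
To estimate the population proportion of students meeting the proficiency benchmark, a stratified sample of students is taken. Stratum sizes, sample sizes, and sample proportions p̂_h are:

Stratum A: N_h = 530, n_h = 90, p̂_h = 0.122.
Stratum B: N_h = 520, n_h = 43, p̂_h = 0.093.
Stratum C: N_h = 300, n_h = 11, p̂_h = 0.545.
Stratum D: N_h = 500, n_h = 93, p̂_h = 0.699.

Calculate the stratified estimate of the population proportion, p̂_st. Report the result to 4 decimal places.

p̂_st ≈ 0.3384

N = 1850; stratum weights W_h = N_h/N.
p̂_st = Σ W_h p̂_h = (530·0.122 + 520·0.093 + 300·0.545 + 500·0.699)/1850 = 0.33839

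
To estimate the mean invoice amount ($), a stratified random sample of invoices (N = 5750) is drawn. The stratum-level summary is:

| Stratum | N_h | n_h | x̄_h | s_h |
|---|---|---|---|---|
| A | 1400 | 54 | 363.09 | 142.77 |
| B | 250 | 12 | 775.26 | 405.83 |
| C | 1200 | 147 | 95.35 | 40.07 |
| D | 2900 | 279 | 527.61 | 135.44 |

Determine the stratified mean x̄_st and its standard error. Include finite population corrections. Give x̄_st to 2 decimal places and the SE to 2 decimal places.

x̄_st ≈ 408.11, SE ≈ 7.86

x̄_st = Σ W_h x̄_h = (1400·363.09 + 250·775.26 + 1200·95.35 + 2900·527.61)/5750 = 408.10957
V̂(x̄_st) = Σ W_h² (1 − n_h/N_h) s_h²/n_h, with W_h = N_h/N and N = 5750:
  stratum A: (1400/5750)²·(1 − 54/1400)·142.77²/54 = 21.5138
  stratum B: (250/5750)²·(1 − 12/250)·405.83²/12 = 24.6995
  stratum C: (1200/5750)²·(1 − 147/1200)·40.07²/147 = 0.417441
  stratum D: (2900/5750)²·(1 − 279/2900)·135.44²/279 = 15.1154
V̂(x̄_st) = 61.7462
SE(x̄_st) = √61.7462 = 7.85787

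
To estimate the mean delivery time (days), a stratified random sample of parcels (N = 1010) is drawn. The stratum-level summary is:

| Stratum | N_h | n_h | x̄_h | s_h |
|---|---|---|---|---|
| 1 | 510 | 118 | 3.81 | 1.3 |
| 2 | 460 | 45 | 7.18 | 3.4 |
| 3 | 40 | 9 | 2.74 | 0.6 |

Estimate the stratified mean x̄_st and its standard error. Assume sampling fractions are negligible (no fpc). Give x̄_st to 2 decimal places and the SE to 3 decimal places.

x̄_st ≈ 5.30, SE ≈ 0.239

x̄_st = Σ W_h x̄_h = (510·3.81 + 460·7.18 + 40·2.74)/1010 = 5.30248
V̂(x̄_st) = Σ W_h² s_h²/n_h, with W_h = N_h/N and N = 1010:
  stratum 1: (510/1010)²·1.3²/118 = 0.00365176
  stratum 2: (460/1010)²·3.4²/45 = 0.0532866
  stratum 3: (40/1010)²·0.6²/9 = 6.27389e-05
V̂(x̄_st) = 0.0570011
SE(x̄_st) = √0.0570011 = 0.238749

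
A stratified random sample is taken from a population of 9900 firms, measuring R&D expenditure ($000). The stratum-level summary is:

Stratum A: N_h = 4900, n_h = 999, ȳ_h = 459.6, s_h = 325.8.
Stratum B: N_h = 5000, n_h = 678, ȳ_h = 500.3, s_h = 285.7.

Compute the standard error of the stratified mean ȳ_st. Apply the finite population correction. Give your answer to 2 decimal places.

V̂(ȳ_st) = Σ W_h² (1 − n_h/N_h) s_h²/n_h, with W_h = N_h/N and N = 9900:
  stratum A: (4900/9900)²·(1 − 999/4900)·325.8²/999 = 20.7223
  stratum B: (5000/9900)²·(1 − 678/5000)·285.7²/678 = 26.5445
V̂(ȳ_st) = 47.2669
SE(ȳ_st) = √47.2669 = 6.87509

SE(ȳ_st) ≈ 6.88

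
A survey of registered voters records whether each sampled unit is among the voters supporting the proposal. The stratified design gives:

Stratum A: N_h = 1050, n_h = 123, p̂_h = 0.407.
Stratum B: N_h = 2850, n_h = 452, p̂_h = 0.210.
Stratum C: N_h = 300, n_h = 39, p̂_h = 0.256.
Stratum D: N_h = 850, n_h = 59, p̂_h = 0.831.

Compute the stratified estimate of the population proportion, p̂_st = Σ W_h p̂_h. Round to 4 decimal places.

N = 5050; stratum weights W_h = N_h/N.
p̂_st = Σ W_h p̂_h = (1050·0.407 + 2850·0.210 + 300·0.256 + 850·0.831)/5050 = 0.35822

p̂_st ≈ 0.3582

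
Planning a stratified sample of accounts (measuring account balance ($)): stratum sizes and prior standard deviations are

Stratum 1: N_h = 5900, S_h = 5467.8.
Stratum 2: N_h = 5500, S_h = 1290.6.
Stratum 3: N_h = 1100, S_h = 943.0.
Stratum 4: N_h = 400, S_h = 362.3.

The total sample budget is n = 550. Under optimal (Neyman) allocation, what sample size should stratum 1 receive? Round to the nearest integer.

Neyman allocation: n_h = n · N_h S_h / Σ N_i S_i, with n = 550.
  stratum 1: N_h·S_h = 5900·5467.8 = 32260020.00
  stratum 2: N_h·S_h = 5500·1290.6 = 7098300.00
  stratum 3: N_h·S_h = 1100·943.0 = 1037300.00
  stratum 4: N_h·S_h = 400·362.3 = 144920.00
Σ N_h S_h = 40540540.00
n for stratum 1 = 550·32260020.00/40540540.00 = 437.661 → 438

438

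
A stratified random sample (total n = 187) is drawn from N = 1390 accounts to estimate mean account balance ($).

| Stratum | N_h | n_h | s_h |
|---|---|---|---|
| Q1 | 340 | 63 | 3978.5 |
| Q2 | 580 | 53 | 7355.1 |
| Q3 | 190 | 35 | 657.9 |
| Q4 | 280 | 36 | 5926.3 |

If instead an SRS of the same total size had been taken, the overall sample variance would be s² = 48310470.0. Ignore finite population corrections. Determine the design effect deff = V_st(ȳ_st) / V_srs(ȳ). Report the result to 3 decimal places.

V̂(ȳ_st) = Σ W_h² s_h²/n_h, with W_h = N_h/N and N = 1390:
  stratum Q1: (340/1390)²·3978.5²/63 = 15032.3
  stratum Q2: (580/1390)²·7355.1²/53 = 177716
  stratum Q3: (190/1390)²·657.9²/35 = 231.062
  stratum Q4: (280/1390)²·5926.3²/36 = 39586.9
V_st = 232567
V_srs = s²/n = 48310470.0/187 = 258345
deff = V_st / V_srs = 232567/258345 = 0.9002

deff ≈ 0.900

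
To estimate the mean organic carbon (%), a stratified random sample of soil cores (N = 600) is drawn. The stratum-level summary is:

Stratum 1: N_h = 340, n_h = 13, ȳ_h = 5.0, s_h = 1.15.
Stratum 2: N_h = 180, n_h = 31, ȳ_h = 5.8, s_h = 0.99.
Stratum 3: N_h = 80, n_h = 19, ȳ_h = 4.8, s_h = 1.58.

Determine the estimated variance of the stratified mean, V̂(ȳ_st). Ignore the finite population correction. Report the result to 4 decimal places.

V̂(ȳ_st) ≈ 0.0378

V̂(ȳ_st) = Σ W_h² s_h²/n_h, with W_h = N_h/N and N = 600:
  stratum 1: (340/600)²·1.15²/13 = 0.0326669
  stratum 2: (180/600)²·0.99²/31 = 0.00284545
  stratum 3: (80/600)²·1.58²/19 = 0.00233581
V̂(ȳ_st) = 0.0378481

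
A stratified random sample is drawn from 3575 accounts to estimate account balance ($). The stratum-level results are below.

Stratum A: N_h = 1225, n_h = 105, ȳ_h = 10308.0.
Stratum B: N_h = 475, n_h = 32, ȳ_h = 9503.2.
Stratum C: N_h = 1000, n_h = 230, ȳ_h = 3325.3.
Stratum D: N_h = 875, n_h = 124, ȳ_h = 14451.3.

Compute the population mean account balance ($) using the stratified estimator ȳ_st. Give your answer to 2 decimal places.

ȳ_st ≈ 9261.96

N = Σ N_h = 3575. Stratum weights W_h = N_h/N.
ȳ_st = (1225·10308.0 + 475·9503.2 + 1000·3325.3 + 875·14451.3) / 3575 = 9261.9601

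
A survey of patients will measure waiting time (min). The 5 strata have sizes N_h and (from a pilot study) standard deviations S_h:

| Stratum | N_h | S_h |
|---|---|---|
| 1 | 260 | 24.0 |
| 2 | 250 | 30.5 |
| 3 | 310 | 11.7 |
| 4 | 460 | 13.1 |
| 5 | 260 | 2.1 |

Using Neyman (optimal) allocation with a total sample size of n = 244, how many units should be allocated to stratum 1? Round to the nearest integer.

Neyman allocation: n_h = n · N_h S_h / Σ N_i S_i, with n = 244.
  stratum 1: N_h·S_h = 260·24.0 = 6240.00
  stratum 2: N_h·S_h = 250·30.5 = 7625.00
  stratum 3: N_h·S_h = 310·11.7 = 3627.00
  stratum 4: N_h·S_h = 460·13.1 = 6026.00
  stratum 5: N_h·S_h = 260·2.1 = 546.00
Σ N_h S_h = 24064.00
n for stratum 1 = 244·6240.00/24064.00 = 63.271 → 63

63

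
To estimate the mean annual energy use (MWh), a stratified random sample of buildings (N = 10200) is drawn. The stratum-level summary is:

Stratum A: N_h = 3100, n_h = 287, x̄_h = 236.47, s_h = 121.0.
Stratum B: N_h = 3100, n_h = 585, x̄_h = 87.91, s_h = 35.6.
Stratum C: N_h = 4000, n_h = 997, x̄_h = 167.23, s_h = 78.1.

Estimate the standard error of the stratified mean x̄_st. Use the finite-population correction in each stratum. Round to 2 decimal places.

SE(x̄_st) ≈ 2.27

V̂(x̄_st) = Σ W_h² (1 − n_h/N_h) s_h²/n_h, with W_h = N_h/N and N = 10200:
  stratum A: (3100/10200)²·(1 − 287/3100)·121.0²/287 = 4.27583
  stratum B: (3100/10200)²·(1 − 585/3100)·35.6²/585 = 0.162347
  stratum C: (4000/10200)²·(1 − 997/4000)·78.1²/997 = 0.706353
V̂(x̄_st) = 5.14452
SE(x̄_st) = √5.14452 = 2.26815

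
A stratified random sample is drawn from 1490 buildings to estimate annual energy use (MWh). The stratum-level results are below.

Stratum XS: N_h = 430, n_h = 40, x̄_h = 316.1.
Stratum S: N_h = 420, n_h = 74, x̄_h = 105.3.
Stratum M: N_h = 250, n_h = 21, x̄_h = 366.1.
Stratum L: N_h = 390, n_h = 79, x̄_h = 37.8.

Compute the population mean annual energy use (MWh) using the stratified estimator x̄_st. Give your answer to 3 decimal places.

N = Σ N_h = 1490. Stratum weights W_h = N_h/N.
x̄_st = (430·316.1 + 420·105.3 + 250·366.1 + 390·37.8) / 1490 = 192.22550

x̄_st ≈ 192.226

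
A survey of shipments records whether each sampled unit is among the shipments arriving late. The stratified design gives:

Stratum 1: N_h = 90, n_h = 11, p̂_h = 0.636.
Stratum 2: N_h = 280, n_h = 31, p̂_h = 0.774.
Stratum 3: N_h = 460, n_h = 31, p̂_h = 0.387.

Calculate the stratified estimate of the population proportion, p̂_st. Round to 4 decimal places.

p̂_st ≈ 0.5446

N = 830; stratum weights W_h = N_h/N.
p̂_st = Σ W_h p̂_h = (90·0.636 + 280·0.774 + 460·0.387)/830 = 0.54455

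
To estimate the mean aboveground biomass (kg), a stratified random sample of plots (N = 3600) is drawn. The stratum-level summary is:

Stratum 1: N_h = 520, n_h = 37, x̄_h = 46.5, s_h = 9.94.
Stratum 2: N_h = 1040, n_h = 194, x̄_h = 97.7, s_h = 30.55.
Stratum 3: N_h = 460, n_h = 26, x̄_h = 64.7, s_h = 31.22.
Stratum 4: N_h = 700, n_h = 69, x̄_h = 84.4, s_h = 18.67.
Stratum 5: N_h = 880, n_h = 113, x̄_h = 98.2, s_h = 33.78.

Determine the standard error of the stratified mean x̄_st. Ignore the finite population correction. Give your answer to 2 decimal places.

SE(x̄_st) ≈ 1.37

V̂(x̄_st) = Σ W_h² s_h²/n_h, with W_h = N_h/N and N = 3600:
  stratum 1: (520/3600)²·9.94²/37 = 0.0557151
  stratum 2: (1040/3600)²·30.55²/194 = 0.401497
  stratum 3: (460/3600)²·31.22²/26 = 0.612073
  stratum 4: (700/3600)²·18.67²/69 = 0.190999
  stratum 5: (880/3600)²·33.78²/113 = 0.603394
V̂(x̄_st) = 1.86368
SE(x̄_st) = √1.86368 = 1.36517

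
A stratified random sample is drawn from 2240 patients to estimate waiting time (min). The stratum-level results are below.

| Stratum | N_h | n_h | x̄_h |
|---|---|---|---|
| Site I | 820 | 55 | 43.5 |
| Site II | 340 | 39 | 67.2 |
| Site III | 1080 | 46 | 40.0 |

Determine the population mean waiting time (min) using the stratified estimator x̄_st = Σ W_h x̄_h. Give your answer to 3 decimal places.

x̄_st ≈ 45.410

N = Σ N_h = 2240. Stratum weights W_h = N_h/N.
x̄_st = (820·43.5 + 340·67.2 + 1080·40.0) / 2240 = 45.40982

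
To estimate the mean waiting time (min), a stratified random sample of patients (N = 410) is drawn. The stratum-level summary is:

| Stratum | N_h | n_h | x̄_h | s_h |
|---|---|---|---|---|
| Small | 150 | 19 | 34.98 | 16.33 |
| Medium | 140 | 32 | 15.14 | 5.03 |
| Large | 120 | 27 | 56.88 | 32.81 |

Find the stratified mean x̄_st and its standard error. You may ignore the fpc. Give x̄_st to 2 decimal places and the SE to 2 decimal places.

x̄_st = Σ W_h x̄_h = (150·34.98 + 140·15.14 + 120·56.88)/410 = 34.61512
V̂(x̄_st) = Σ W_h² s_h²/n_h, with W_h = N_h/N and N = 410:
  stratum Small: (150/410)²·16.33²/19 = 1.8786
  stratum Medium: (140/410)²·5.03²/32 = 0.092188
  stratum Large: (120/410)²·32.81²/27 = 3.41541
V̂(x̄_st) = 5.3862
SE(x̄_st) = √5.3862 = 2.32082

x̄_st ≈ 34.62, SE ≈ 2.32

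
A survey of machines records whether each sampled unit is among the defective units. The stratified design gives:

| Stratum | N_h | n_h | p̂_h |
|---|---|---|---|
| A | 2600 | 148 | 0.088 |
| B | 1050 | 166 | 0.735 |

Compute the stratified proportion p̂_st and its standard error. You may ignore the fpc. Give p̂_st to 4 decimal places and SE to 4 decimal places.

N = 3650; stratum weights W_h = N_h/N.
p̂_st = Σ W_h p̂_h = (2600·0.088 + 1050·0.735)/3650 = 0.27412
V̂(p̂_st) = Σ W_h² p̂_h(1−p̂_h)/(n_h−1):
  stratum A: (2600/3650)²·0.088·0.912/147 = 0.000277026
  stratum B: (1050/3650)²·0.735·0.265/165 = 9.76882e-05
V̂(p̂_st) = 0.000374715; SE = √V̂ = 0.0193575

p̂_st ≈ 0.2741, SE ≈ 0.0194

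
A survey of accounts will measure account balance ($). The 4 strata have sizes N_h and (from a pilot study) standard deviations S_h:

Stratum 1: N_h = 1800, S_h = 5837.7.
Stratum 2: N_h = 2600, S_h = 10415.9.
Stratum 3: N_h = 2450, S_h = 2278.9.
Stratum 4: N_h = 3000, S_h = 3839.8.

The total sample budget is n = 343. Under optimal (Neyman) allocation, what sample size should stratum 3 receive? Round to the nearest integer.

Neyman allocation: n_h = n · N_h S_h / Σ N_i S_i, with n = 343.
  stratum 1: N_h·S_h = 1800·5837.7 = 10507860.00
  stratum 2: N_h·S_h = 2600·10415.9 = 27081340.00
  stratum 3: N_h·S_h = 2450·2278.9 = 5583305.00
  stratum 4: N_h·S_h = 3000·3839.8 = 11519400.00
Σ N_h S_h = 54691905.00
n for stratum 3 = 343·5583305.00/54691905.00 = 35.016 → 35

35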